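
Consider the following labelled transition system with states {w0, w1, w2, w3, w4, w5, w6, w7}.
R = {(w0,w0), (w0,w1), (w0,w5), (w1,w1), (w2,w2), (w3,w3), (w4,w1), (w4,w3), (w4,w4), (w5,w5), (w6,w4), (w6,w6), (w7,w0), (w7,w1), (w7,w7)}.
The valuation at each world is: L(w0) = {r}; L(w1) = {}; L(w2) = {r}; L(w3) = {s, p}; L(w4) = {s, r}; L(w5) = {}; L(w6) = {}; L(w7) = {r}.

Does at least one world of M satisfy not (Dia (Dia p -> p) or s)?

No

Let φ = not (Dia (Dia p -> p) or s). Evaluate φ at each world:
  w0 (successors {w0, w1, w5}): φ is false.
  w1 (successors {w1}): φ is false.
  w2 (successors {w2}): φ is false.
  w3 (successors {w3}): φ is false.
  w4 (successors {w1, w3, w4}): φ is false.
  w5 (successors {w5}): φ is false.
  w6 (successors {w4, w6}): φ is false.
  w7 (successors {w0, w1, w7}): φ is false.
For instance, at w5:
  At w5: Dia (Dia p -> p) or s is true, so not (Dia (Dia p -> p) or s) is false.
    At w5: Dia (Dia p -> p) is true, s is false, so Dia (Dia p -> p) or s is true.
      At w5: Dia (Dia p -> p) requires Dia p -> p at some successor in {w5}.
        Dia p -> p holds at w5, so Dia (Dia p -> p) is true at w5.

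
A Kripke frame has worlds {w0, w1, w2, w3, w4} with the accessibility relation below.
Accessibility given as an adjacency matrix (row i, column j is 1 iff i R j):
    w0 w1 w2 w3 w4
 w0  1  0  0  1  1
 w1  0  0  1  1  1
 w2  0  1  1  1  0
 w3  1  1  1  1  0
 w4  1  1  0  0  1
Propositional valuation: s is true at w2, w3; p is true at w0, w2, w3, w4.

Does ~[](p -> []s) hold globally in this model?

Yes

Let φ = ~[](p -> []s). Evaluate φ at each world:
  w0 (successors {w0, w3, w4}): φ is true.
  w1 (successors {w2, w3, w4}): φ is true.
  w2 (successors {w1, w2, w3}): φ is true.
  w3 (successors {w0, w1, w2, w3}): φ is true.
  w4 (successors {w0, w1, w4}): φ is true.
For instance, at w1:
  At w1: [](p -> []s) is false, so ~[](p -> []s) is true.
    At w1: [](p -> []s) requires p -> []s at every successor {w2, w3, w4}.
      p -> []s fails at w2, so [](p -> []s) is false at w1.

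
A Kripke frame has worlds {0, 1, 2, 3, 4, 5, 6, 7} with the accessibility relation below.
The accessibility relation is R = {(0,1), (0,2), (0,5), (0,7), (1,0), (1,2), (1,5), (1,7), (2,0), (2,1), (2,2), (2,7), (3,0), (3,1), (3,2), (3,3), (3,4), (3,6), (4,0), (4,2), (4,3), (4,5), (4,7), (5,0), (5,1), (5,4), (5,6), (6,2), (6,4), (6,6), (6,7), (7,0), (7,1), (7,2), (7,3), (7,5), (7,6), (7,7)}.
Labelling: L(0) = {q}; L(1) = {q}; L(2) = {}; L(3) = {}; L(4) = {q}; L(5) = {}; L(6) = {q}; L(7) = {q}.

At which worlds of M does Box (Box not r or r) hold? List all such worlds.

0, 1, 2, 3, 4, 5, 6, 7

Let φ = Box (Box not r or r). Evaluate φ at each world:
  0 (successors {1, 2, 5, 7}): φ is true.
  1 (successors {0, 2, 5, 7}): φ is true.
  2 (successors {0, 1, 2, 7}): φ is true.
  3 (successors {0, 1, 2, 3, 4, 6}): φ is true.
  4 (successors {0, 2, 3, 5, 7}): φ is true.
  5 (successors {0, 1, 4, 6}): φ is true.
  6 (successors {2, 4, 6, 7}): φ is true.
  7 (successors {0, 1, 2, 3, 5, 6, 7}): φ is true.
For instance, at 0:
  At 0: Box (Box not r or r) requires Box not r or r at every successor {1, 2, 5, 7}.
    At 1: Box not r or r is true.
    At 2: Box not r or r is true.
    At 5: Box not r or r is true.
    At 7: Box not r or r is true.
  So Box (Box not r or r) is true at 0.
Satisfying worlds: {0, 1, 2, 3, 4, 5, 6, 7}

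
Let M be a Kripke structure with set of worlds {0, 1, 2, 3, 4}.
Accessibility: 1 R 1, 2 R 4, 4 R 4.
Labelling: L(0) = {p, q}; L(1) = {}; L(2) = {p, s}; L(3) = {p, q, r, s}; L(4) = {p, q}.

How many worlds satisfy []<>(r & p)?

2

Let φ = []<>(r & p). Evaluate φ at each world:
  0 (successors ∅): φ is true.
  1 (successors {1}): φ is false.
  2 (successors {4}): φ is false.
  3 (successors ∅): φ is true.
  4 (successors {4}): φ is false.
For instance, at 1:
  At 1: []<>(r & p) requires <>(r & p) at every successor {1}.
    <>(r & p) fails at 1, so []<>(r & p) is false at 1.
      At 1: <>(r & p) requires r & p at some successor in {1}.
        At 1: r & p is false.
      So <>(r & p) is false at 1.
Satisfying worlds: {0, 3}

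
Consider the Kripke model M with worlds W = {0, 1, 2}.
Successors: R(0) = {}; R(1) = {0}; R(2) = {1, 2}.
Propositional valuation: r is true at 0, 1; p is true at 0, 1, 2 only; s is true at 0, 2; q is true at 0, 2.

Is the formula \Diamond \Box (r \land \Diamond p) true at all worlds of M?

No

Let φ = \Diamond \Box (r \land \Diamond p). Evaluate φ at each world:
  0 (successors ∅): φ is false.
  1 (successors {0}): φ is true.
  2 (successors {1, 2}): φ is false.
Detail at 0 (counterexample):
  At 0: no accessible worlds, so \Diamond \Box (r \land \Diamond p) is false.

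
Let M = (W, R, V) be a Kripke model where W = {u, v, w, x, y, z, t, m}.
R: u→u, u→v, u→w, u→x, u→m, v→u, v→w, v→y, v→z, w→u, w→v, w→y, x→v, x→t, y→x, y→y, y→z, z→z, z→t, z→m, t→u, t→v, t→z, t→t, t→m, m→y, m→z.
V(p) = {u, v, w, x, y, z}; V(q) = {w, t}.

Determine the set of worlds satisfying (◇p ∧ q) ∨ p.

u, v, w, x, y, z, t

Let φ = (◇p ∧ q) ∨ p. Evaluate φ at each world:
  u (successors {u, v, w, x, m}): φ is true.
  v (successors {u, w, y, z}): φ is true.
  w (successors {u, v, y}): φ is true.
  x (successors {v, t}): φ is true.
  y (successors {x, y, z}): φ is true.
  z (successors {z, t, m}): φ is true.
  t (successors {u, v, z, t, m}): φ is true.
  m (successors {y, z}): φ is false.
For instance, at u:
  At u: ◇p ∧ q is false, p is true, so (◇p ∧ q) ∨ p is true.
    At u: ◇p is true, q is false, so ◇p ∧ q is false.
      At u: ◇p requires p at some successor in {u, v, w, x, m}.
        p holds at u, so ◇p is true at u.
Satisfying worlds: {u, v, w, x, y, z, t}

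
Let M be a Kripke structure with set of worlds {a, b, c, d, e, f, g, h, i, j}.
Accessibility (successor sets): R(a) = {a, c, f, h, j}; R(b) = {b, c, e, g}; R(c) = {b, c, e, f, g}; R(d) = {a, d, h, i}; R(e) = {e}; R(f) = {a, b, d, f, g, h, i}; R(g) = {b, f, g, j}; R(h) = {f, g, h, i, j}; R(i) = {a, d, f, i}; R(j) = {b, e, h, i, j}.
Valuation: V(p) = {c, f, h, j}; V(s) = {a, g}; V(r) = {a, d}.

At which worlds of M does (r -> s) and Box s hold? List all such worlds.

Let φ = (r -> s) and Box s. Evaluate φ at each world:
  a (successors {a, c, f, h, j}): φ is false.
  b (successors {b, c, e, g}): φ is false.
  c (successors {b, c, e, f, g}): φ is false.
  d (successors {a, d, h, i}): φ is false.
  e (successors {e}): φ is false.
  f (successors {a, b, d, f, g, h, i}): φ is false.
  g (successors {b, f, g, j}): φ is false.
  h (successors {f, g, h, i, j}): φ is false.
  i (successors {a, d, f, i}): φ is false.
  j (successors {b, e, h, i, j}): φ is false.
For instance, at c:
  At c: r -> s is true, Box s is false, so (r -> s) and Box s is false.
    At c: Box s requires s at every successor {b, c, e, f, g}.
      s fails at b, so Box s is false at c.
Satisfying worlds: none.

none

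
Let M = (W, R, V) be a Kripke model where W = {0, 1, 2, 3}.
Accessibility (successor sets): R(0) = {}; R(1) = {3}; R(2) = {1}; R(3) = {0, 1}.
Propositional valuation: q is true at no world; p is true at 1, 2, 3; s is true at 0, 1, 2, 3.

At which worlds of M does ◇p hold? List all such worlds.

Let φ = ◇p. Evaluate φ at each world:
  0 (successors ∅): φ is false.
  1 (successors {3}): φ is true.
  2 (successors {1}): φ is true.
  3 (successors {0, 1}): φ is true.
For instance, at 3:
  At 3: ◇p requires p at some successor in {0, 1}.
    p holds at 1, so ◇p is true at 3.
Satisfying worlds: {1, 2, 3}

1, 2, 3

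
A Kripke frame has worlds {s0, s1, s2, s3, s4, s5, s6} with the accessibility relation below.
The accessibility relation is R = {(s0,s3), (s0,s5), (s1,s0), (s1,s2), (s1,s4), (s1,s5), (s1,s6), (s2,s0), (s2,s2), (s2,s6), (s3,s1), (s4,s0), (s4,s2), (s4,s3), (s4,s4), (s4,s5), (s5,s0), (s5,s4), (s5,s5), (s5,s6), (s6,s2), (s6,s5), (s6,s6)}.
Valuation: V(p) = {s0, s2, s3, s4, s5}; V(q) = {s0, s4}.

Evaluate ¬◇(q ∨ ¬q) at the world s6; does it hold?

No

At s6: ◇(q ∨ ¬q) is true, so ¬◇(q ∨ ¬q) is false.
  At s6: ◇(q ∨ ¬q) requires q ∨ ¬q at some successor in {s2, s5, s6}.
    q ∨ ¬q holds at s2, so ◇(q ∨ ¬q) is true at s6.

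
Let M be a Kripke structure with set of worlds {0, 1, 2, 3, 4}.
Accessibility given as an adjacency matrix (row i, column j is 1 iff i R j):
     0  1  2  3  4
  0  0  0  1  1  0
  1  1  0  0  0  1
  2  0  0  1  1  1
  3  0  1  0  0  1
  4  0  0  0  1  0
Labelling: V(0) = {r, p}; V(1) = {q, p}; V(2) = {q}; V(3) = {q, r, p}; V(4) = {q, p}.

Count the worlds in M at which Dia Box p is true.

Let φ = Dia Box p. Evaluate φ at each world:
  0 (successors {2, 3}): φ is true.
  1 (successors {0, 4}): φ is true.
  2 (successors {2, 3, 4}): φ is true.
  3 (successors {1, 4}): φ is true.
  4 (successors {3}): φ is true.
For instance, at 2:
  At 2: Dia Box p requires Box p at some successor in {2, 3, 4}.
    Box p holds at 3, so Dia Box p is true at 2.
      At 3: Box p requires p at every successor {1, 4}.
        At 1: p is true.
        At 4: p is true.
      So Box p is true at 3.
Satisfying worlds: {0, 1, 2, 3, 4}

5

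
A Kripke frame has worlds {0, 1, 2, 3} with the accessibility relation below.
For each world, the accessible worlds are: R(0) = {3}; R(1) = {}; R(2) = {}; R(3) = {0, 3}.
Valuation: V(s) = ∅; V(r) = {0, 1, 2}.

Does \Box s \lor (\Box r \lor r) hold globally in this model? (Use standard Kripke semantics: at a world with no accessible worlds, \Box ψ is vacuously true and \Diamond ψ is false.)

Let φ = \Box s \lor (\Box r \lor r). Evaluate φ at each world:
  0 (successors {3}): φ is true.
  1 (successors ∅): φ is true.
  2 (successors ∅): φ is true.
  3 (successors {0, 3}): φ is false.
Detail at 3 (counterexample):
  At 3: \Box s is false, \Box r \lor r is false, so \Box s \lor (\Box r \lor r) is false.
    At 3: \Box s requires s at every successor {0, 3}.
      s fails at 0, so \Box s is false at 3.
    At 3: \Box r is false, r is false, so \Box r \lor r is false.
      At 3: \Box r requires r at every successor {0, 3}.
        r fails at 3, so \Box r is false at 3.

No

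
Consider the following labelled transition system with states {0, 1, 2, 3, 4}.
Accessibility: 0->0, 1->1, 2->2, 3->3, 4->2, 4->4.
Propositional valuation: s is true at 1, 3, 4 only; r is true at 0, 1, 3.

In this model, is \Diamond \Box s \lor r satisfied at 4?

No

At 4: \Diamond \Box s is false, r is false, so \Diamond \Box s \lor r is false.
  At 4: \Diamond \Box s requires \Box s at some successor in {2, 4}.
    At 2: \Box s is false.
    At 4: \Box s is false.
  So \Diamond \Box s is false at 4.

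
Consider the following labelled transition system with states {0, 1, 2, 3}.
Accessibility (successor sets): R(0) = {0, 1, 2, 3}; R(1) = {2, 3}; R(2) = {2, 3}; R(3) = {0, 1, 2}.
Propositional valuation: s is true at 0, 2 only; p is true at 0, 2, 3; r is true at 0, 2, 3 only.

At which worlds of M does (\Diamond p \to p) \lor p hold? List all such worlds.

0, 2, 3

Recall that \Diamond ψ holds at a world iff ψ holds at some accessible world.
Let φ = (\Diamond p \to p) \lor p. Evaluate φ at each world:
  0 (successors {0, 1, 2, 3}): φ is true.
  1 (successors {2, 3}): φ is false.
  2 (successors {2, 3}): φ is true.
  3 (successors {0, 1, 2}): φ is true.
For instance, at 3:
  At 3: \Diamond p \to p is true, p is true, so (\Diamond p \to p) \lor p is true.
    At 3: \Diamond p is true, p is true, so \Diamond p \to p is true.
      At 3: \Diamond p requires p at some successor in {0, 1, 2}.
        p holds at 0, so \Diamond p is true at 3.
Satisfying worlds: {0, 2, 3}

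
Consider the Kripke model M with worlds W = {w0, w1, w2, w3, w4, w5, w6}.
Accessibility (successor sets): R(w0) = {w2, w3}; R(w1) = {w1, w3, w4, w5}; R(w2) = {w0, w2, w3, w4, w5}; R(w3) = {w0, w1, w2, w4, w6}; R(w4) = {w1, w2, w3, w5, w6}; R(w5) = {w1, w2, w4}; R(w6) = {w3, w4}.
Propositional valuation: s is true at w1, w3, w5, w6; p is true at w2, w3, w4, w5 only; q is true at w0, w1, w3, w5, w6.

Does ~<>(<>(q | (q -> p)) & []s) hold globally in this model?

Yes

Let φ = ~<>(<>(q | (q -> p)) & []s). Evaluate φ at each world:
  w0 (successors {w2, w3}): φ is true.
  w1 (successors {w1, w3, w4, w5}): φ is true.
  w2 (successors {w0, w2, w3, w4, w5}): φ is true.
  w3 (successors {w0, w1, w2, w4, w6}): φ is true.
  w4 (successors {w1, w2, w3, w5, w6}): φ is true.
  w5 (successors {w1, w2, w4}): φ is true.
  w6 (successors {w3, w4}): φ is true.
For instance, at w3:
  At w3: <>(<>(q | (q -> p)) & []s) is false, so ~<>(<>(q | (q -> p)) & []s) is true.
    At w3: <>(<>(q | (q -> p)) & []s) requires <>(q | (q -> p)) & []s at some successor in {w0, w1, w2, w4, w6}.
      At w0: <>(q | (q -> p)) & []s is false.
      At w1: <>(q | (q -> p)) & []s is false.
      At w2: <>(q | (q -> p)) & []s is false.
      At w4: <>(q | (q -> p)) & []s is false.
      At w6: <>(q | (q -> p)) & []s is false.
    So <>(<>(q | (q -> p)) & []s) is false at w3.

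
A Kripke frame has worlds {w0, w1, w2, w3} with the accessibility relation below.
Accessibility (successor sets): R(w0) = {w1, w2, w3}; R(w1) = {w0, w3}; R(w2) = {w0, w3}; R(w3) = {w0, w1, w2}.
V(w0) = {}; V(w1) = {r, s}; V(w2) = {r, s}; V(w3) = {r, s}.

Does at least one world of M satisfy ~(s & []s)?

Yes

Recall that []ψ holds at a world iff ψ holds at every accessible world, and <>ψ holds iff ψ holds at some accessible world.
Let φ = ~(s & []s). Evaluate φ at each world:
  w0 (successors {w1, w2, w3}): φ is true.
  w1 (successors {w0, w3}): φ is true.
  w2 (successors {w0, w3}): φ is true.
  w3 (successors {w0, w1, w2}): φ is true.
Detail at w0 (witness):
  At w0: s & []s is false, so ~(s & []s) is true.
    At w0: s is false, []s is true, so s & []s is false.
      At w0: []s requires s at every successor {w1, w2, w3}.
        At w1: s is true.
        At w2: s is true.
        At w3: s is true.
      So []s is true at w0.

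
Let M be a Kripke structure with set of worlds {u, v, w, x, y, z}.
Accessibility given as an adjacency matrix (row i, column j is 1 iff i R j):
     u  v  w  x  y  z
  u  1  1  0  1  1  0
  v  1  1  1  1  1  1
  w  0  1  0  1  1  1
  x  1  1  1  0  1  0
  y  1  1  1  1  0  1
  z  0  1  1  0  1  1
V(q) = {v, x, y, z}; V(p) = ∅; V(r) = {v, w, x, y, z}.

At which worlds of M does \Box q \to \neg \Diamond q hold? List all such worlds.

u, v, x, y, z

Recall that \Box ψ holds at a world iff ψ holds at every accessible world, and \Diamond ψ holds iff ψ holds at some accessible world.
Let φ = \Box q \to \neg \Diamond q. Evaluate φ at each world:
  u (successors {u, v, x, y}): φ is true.
  v (successors {u, v, w, x, y, z}): φ is true.
  w (successors {v, x, y, z}): φ is false.
  x (successors {u, v, w, y}): φ is true.
  y (successors {u, v, w, x, z}): φ is true.
  z (successors {v, w, y, z}): φ is true.
For instance, at y:
  At y: \Box q is false, \neg \Diamond q is false, so \Box q \to \neg \Diamond q is true.
    At y: \Box q requires q at every successor {u, v, w, x, z}.
      q fails at u, so \Box q is false at y.
    At y: \Diamond q is true, so \neg \Diamond q is false.
      At y: \Diamond q requires q at some successor in {u, v, w, x, z}.
        q holds at v, so \Diamond q is true at y.
Satisfying worlds: {u, v, x, y, z}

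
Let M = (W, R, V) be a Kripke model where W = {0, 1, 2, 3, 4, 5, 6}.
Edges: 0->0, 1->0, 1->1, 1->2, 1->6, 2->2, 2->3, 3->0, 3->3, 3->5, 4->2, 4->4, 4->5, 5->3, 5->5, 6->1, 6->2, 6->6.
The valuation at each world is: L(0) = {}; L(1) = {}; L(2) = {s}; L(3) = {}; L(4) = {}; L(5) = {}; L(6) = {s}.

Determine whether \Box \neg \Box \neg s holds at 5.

No

Recall that \Box ψ holds at a world iff ψ holds at every accessible world, and \Diamond ψ holds iff ψ holds at some accessible world.
At 5: \Box \neg \Box \neg s requires \neg \Box \neg s at every successor {3, 5}.
  \neg \Box \neg s fails at 3, so \Box \neg \Box \neg s is false at 5.
    At 3: \Box \neg s is true, so \neg \Box \neg s is false.
      At 3: \Box \neg s requires \neg s at every successor {0, 3, 5}.
        At 0: \neg s is true.
        At 3: \neg s is true.
        At 5: \neg s is true.
      So \Box \neg s is true at 3.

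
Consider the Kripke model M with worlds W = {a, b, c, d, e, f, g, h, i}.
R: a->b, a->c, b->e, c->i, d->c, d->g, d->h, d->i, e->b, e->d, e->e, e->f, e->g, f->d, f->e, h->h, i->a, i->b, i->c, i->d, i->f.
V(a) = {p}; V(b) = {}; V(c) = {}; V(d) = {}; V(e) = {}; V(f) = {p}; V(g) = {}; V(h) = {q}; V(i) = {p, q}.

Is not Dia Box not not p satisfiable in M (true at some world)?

Yes

Let φ = not Dia Box not not p. Evaluate φ at each world:
  a (successors {b, c}): φ is false.
  b (successors {e}): φ is true.
  c (successors {i}): φ is true.
  d (successors {c, g, h, i}): φ is false.
  e (successors {b, d, e, f, g}): φ is false.
  f (successors {d, e}): φ is true.
  g (successors ∅): φ is true.
  h (successors {h}): φ is true.
  i (successors {a, b, c, d, f}): φ is false.
Detail at b (witness):
  At b: Dia Box not not p is false, so not Dia Box not not p is true.
    At b: Dia Box not not p requires Box not not p at some successor in {e}.
      At e: Box not not p is false.
    So Dia Box not not p is false at b.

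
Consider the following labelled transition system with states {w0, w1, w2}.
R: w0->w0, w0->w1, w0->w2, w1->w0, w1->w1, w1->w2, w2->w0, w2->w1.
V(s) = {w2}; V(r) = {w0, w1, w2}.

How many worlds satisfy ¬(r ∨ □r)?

0

Let φ = ¬(r ∨ □r). Evaluate φ at each world:
  w0 (successors {w0, w1, w2}): φ is false.
  w1 (successors {w0, w1, w2}): φ is false.
  w2 (successors {w0, w1}): φ is false.
For instance, at w2:
  At w2: r ∨ □r is true, so ¬(r ∨ □r) is false.
    At w2: r is true, □r is true, so r ∨ □r is true.
      At w2: □r requires r at every successor {w0, w1}.
        At w0: r is true.
        At w1: r is true.
      So □r is true at w2.
Satisfying worlds: none.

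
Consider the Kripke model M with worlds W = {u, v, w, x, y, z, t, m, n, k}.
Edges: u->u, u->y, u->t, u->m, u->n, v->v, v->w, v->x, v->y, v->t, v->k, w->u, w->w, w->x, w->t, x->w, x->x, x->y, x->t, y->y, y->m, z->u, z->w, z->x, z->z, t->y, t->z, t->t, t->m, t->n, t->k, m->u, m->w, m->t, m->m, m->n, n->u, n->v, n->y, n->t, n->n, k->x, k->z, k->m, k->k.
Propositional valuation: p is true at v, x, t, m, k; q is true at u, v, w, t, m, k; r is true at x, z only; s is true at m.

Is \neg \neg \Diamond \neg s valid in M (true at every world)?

Recall that \Diamond ψ holds at a world iff ψ holds at some accessible world.
Let φ = \neg \neg \Diamond \neg s. Evaluate φ at each world:
  u (successors {u, y, t, m, n}): φ is true.
  v (successors {v, w, x, y, t, k}): φ is true.
  w (successors {u, w, x, t}): φ is true.
  x (successors {w, x, y, t}): φ is true.
  y (successors {y, m}): φ is true.
  z (successors {u, w, x, z}): φ is true.
  t (successors {y, z, t, m, n, k}): φ is true.
  m (successors {u, w, t, m, n}): φ is true.
  n (successors {u, v, y, t, n}): φ is true.
  k (successors {x, z, m, k}): φ is true.
For instance, at z:
  At z: \neg \Diamond \neg s is false, so \neg \neg \Diamond \neg s is true.
    At z: \Diamond \neg s is true, so \neg \Diamond \neg s is false.
      At z: \Diamond \neg s requires \neg s at some successor in {u, w, x, z}.
        \neg s holds at u, so \Diamond \neg s is true at z.

Yes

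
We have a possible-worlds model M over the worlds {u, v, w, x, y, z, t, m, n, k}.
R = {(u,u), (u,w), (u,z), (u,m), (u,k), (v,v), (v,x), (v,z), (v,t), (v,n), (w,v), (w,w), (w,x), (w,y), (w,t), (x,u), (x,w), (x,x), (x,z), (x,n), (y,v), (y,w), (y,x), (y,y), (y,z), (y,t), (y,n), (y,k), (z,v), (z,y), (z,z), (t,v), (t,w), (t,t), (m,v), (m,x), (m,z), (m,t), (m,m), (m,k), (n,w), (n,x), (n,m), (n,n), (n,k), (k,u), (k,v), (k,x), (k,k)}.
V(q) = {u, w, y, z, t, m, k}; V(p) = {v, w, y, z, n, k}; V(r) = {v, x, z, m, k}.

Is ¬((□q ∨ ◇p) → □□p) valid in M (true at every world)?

Yes

Let φ = ¬((□q ∨ ◇p) → □□p). Evaluate φ at each world:
  u (successors {u, w, z, m, k}): φ is true.
  v (successors {v, x, z, t, n}): φ is true.
  w (successors {v, w, x, y, t}): φ is true.
  x (successors {u, w, x, z, n}): φ is true.
  y (successors {v, w, x, y, z, t, n, k}): φ is true.
  z (successors {v, y, z}): φ is true.
  t (successors {v, w, t}): φ is true.
  m (successors {v, x, z, t, m, k}): φ is true.
  n (successors {w, x, m, n, k}): φ is true.
  k (successors {u, v, x, k}): φ is true.
For instance, at t:
  At t: (□q ∨ ◇p) → □□p is false, so ¬((□q ∨ ◇p) → □□p) is true.
    At t: □q ∨ ◇p is true, □□p is false, so (□q ∨ ◇p) → □□p is false.
      At t: □q is false, ◇p is true, so □q ∨ ◇p is true.
      At t: □□p requires □p at every successor {v, w, t}.
        □p fails at v, so □□p is false at t.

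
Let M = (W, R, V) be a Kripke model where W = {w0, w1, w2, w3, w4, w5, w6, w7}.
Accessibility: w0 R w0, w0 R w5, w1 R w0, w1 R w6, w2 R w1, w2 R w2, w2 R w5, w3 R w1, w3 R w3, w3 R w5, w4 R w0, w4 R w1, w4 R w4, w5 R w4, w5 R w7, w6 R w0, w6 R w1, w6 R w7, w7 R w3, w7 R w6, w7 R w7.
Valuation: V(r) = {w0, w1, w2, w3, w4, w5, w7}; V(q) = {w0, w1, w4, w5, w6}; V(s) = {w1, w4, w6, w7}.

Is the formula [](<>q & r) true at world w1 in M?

No

At w1: [](<>q & r) requires <>q & r at every successor {w0, w6}.
  <>q & r fails at w6, so [](<>q & r) is false at w1.
    At w6: <>q is true, r is false, so <>q & r is false.
      At w6: <>q requires q at some successor in {w0, w1, w7}.
        q holds at w0, so <>q is true at w6.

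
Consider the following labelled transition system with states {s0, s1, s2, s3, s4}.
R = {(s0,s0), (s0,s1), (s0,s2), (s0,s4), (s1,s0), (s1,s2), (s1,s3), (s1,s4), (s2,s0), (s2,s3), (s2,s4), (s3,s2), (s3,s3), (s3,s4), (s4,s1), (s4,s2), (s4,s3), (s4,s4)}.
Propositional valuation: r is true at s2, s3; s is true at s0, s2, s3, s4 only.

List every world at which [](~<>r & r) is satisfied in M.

Let φ = [](~<>r & r). Evaluate φ at each world:
  s0 (successors {s0, s1, s2, s4}): φ is false.
  s1 (successors {s0, s2, s3, s4}): φ is false.
  s2 (successors {s0, s3, s4}): φ is false.
  s3 (successors {s2, s3, s4}): φ is false.
  s4 (successors {s1, s2, s3, s4}): φ is false.
For instance, at s2:
  At s2: [](~<>r & r) requires ~<>r & r at every successor {s0, s3, s4}.
    ~<>r & r fails at s0, so [](~<>r & r) is false at s2.
      At s0: ~<>r is false, r is false, so ~<>r & r is false.
Satisfying worlds: none.

none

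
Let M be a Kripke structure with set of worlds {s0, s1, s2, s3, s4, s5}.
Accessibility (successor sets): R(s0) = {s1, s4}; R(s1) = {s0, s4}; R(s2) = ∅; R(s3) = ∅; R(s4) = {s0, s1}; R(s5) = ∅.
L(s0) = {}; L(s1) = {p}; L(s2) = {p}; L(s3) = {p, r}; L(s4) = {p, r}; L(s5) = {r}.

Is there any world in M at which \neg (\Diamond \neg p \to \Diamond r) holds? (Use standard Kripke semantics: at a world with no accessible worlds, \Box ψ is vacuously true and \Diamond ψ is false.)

Let φ = \neg (\Diamond \neg p \to \Diamond r). Evaluate φ at each world:
  s0 (successors {s1, s4}): φ is false.
  s1 (successors {s0, s4}): φ is false.
  s2 (successors ∅): φ is false.
  s3 (successors ∅): φ is false.
  s4 (successors {s0, s1}): φ is true.
  s5 (successors ∅): φ is false.
Detail at s4 (witness):
  At s4: \Diamond \neg p \to \Diamond r is false, so \neg (\Diamond \neg p \to \Diamond r) is true.
    At s4: \Diamond \neg p is true, \Diamond r is false, so \Diamond \neg p \to \Diamond r is false.
      At s4: \Diamond \neg p requires \neg p at some successor in {s0, s1}.
        \neg p holds at s0, so \Diamond \neg p is true at s4.
      At s4: \Diamond r requires r at some successor in {s0, s1}.
        At s0: r is false.
        At s1: r is false.
      So \Diamond r is false at s4.

Yes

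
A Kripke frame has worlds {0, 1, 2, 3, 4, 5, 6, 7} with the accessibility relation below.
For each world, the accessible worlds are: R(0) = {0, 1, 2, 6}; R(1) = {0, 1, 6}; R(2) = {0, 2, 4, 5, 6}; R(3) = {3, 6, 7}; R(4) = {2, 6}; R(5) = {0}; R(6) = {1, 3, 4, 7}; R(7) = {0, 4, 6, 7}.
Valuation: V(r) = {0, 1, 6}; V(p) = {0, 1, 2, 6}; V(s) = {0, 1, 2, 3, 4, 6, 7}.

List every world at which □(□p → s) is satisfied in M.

Recall that □ψ holds at a world iff ψ holds at every accessible world, and ◇ψ holds iff ψ holds at some accessible world.
Let φ = □(□p → s). Evaluate φ at each world:
  0 (successors {0, 1, 2, 6}): φ is true.
  1 (successors {0, 1, 6}): φ is true.
  2 (successors {0, 2, 4, 5, 6}): φ is false.
  3 (successors {3, 6, 7}): φ is true.
  4 (successors {2, 6}): φ is true.
  5 (successors {0}): φ is true.
  6 (successors {1, 3, 4, 7}): φ is true.
  7 (successors {0, 4, 6, 7}): φ is true.
For instance, at 4:
  At 4: □(□p → s) requires □p → s at every successor {2, 6}.
      At 2: □p is false, s is true, so □p → s is true.
      At 6: □p is false, s is true, so □p → s is true.
  So □(□p → s) is true at 4.
Satisfying worlds: {0, 1, 3, 4, 5, 6, 7}

0, 1, 3, 4, 5, 6, 7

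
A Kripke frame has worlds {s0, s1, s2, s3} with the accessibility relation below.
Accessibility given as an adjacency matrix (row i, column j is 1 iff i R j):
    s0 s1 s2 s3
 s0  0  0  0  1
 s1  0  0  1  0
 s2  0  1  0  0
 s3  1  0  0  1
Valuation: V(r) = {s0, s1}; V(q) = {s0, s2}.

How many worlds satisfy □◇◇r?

Recall that □ψ holds at a world iff ψ holds at every accessible world, and ◇ψ holds iff ψ holds at some accessible world.
Let φ = □◇◇r. Evaluate φ at each world:
  s0 (successors {s3}): φ is true.
  s1 (successors {s2}): φ is false.
  s2 (successors {s1}): φ is true.
  s3 (successors {s0, s3}): φ is true.
For instance, at s0:
  At s0: □◇◇r requires ◇◇r at every successor {s3}.
      At s3: ◇◇r requires ◇r at some successor in {s0, s3}.
        ◇r holds at s3, so ◇◇r is true at s3.
  So □◇◇r is true at s0.
Satisfying worlds: {s0, s2, s3}

3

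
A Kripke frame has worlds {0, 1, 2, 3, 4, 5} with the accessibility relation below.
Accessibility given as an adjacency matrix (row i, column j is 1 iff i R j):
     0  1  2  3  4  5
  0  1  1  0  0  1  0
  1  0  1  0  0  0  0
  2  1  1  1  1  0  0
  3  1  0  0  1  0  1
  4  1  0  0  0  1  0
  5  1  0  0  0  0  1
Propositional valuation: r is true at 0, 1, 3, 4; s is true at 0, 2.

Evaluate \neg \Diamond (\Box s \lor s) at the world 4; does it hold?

At 4: \Diamond (\Box s \lor s) is true, so \neg \Diamond (\Box s \lor s) is false.
  At 4: \Diamond (\Box s \lor s) requires \Box s \lor s at some successor in {0, 4}.
    \Box s \lor s holds at 0, so \Diamond (\Box s \lor s) is true at 4.
      At 0: \Box s is false, s is true, so \Box s \lor s is true.

No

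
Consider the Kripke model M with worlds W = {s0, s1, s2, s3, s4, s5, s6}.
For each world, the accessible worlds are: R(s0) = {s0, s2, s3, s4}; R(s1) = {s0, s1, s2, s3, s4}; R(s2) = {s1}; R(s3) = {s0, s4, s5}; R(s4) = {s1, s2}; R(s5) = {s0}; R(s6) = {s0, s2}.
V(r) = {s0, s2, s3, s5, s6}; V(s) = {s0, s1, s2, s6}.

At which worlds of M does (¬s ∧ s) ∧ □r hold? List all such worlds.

Recall that □ψ holds at a world iff ψ holds at every accessible world, and ◇ψ holds iff ψ holds at some accessible world.
Let φ = (¬s ∧ s) ∧ □r. Evaluate φ at each world:
  s0 (successors {s0, s2, s3, s4}): φ is false.
  s1 (successors {s0, s1, s2, s3, s4}): φ is false.
  s2 (successors {s1}): φ is false.
  s3 (successors {s0, s4, s5}): φ is false.
  s4 (successors {s1, s2}): φ is false.
  s5 (successors {s0}): φ is false.
  s6 (successors {s0, s2}): φ is false.
For instance, at s2:
  At s2: ¬s ∧ s is false, □r is false, so (¬s ∧ s) ∧ □r is false.
    At s2: □r requires r at every successor {s1}.
      r fails at s1, so □r is false at s2.
Satisfying worlds: none.

none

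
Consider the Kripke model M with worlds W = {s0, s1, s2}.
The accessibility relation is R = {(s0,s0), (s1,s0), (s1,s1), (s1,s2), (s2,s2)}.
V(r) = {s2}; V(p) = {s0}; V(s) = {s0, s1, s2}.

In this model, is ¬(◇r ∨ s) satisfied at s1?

No

Recall that ◇ψ holds at a world iff ψ holds at some accessible world.
At s1: ◇r ∨ s is true, so ¬(◇r ∨ s) is false.
  At s1: ◇r is true, s is true, so ◇r ∨ s is true.
    At s1: ◇r requires r at some successor in {s0, s1, s2}.
      r holds at s2, so ◇r is true at s1.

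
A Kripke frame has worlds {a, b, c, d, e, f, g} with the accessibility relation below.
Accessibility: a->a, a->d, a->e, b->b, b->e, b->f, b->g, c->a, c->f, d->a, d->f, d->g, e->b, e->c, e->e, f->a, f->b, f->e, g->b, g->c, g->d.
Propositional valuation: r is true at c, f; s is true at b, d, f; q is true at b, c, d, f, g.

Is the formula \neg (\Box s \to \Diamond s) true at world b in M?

Recall that \Box ψ holds at a world iff ψ holds at every accessible world, and \Diamond ψ holds iff ψ holds at some accessible world.
At b: \Box s \to \Diamond s is true, so \neg (\Box s \to \Diamond s) is false.
  At b: \Box s is false, \Diamond s is true, so \Box s \to \Diamond s is true.
    At b: \Box s requires s at every successor {b, e, f, g}.
      s fails at e, so \Box s is false at b.
    At b: \Diamond s requires s at some successor in {b, e, f, g}.
      s holds at b, so \Diamond s is true at b.

No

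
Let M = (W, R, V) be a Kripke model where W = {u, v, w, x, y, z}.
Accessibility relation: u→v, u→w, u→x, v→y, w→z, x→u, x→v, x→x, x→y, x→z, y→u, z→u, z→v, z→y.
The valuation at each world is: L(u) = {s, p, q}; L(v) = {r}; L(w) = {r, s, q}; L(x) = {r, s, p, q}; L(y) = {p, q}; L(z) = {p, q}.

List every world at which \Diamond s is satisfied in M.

Let φ = \Diamond s. Evaluate φ at each world:
  u (successors {v, w, x}): φ is true.
  v (successors {y}): φ is false.
  w (successors {z}): φ is false.
  x (successors {u, v, x, y, z}): φ is true.
  y (successors {u}): φ is true.
  z (successors {u, v, y}): φ is true.
For instance, at u:
  At u: \Diamond s requires s at some successor in {v, w, x}.
    s holds at w, so \Diamond s is true at u.
Satisfying worlds: {u, x, y, z}

u, x, y, z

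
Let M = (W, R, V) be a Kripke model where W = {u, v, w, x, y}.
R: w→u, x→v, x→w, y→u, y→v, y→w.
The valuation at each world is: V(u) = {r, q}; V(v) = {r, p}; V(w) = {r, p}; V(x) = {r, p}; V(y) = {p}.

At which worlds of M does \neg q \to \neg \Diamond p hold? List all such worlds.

Recall that \Diamond ψ holds at a world iff ψ holds at some accessible world.
Let φ = \neg q \to \neg \Diamond p. Evaluate φ at each world:
  u (successors ∅): φ is true.
  v (successors ∅): φ is true.
  w (successors {u}): φ is true.
  x (successors {v, w}): φ is false.
  y (successors {u, v, w}): φ is false.
For instance, at w:
  At w: \neg q is true, \neg \Diamond p is true, so \neg q \to \neg \Diamond p is true.
    At w: \Diamond p is false, so \neg \Diamond p is true.
      At w: \Diamond p requires p at some successor in {u}.
        At u: p is false.
      So \Diamond p is false at w.
Satisfying worlds: {u, v, w}

u, v, w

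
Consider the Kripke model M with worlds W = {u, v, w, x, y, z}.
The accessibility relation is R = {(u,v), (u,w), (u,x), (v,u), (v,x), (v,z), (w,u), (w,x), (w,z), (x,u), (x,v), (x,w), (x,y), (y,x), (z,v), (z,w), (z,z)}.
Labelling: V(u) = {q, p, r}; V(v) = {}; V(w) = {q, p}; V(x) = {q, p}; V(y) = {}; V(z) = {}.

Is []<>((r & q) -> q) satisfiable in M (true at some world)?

Yes

Let φ = []<>((r & q) -> q). Evaluate φ at each world:
  u (successors {v, w, x}): φ is true.
  v (successors {u, x, z}): φ is true.
  w (successors {u, x, z}): φ is true.
  x (successors {u, v, w, y}): φ is true.
  y (successors {x}): φ is true.
  z (successors {v, w, z}): φ is true.
Detail at u (witness):
  At u: []<>((r & q) -> q) requires <>((r & q) -> q) at every successor {v, w, x}.
      At v: <>((r & q) -> q) requires (r & q) -> q at some successor in {u, x, z}.
        (r & q) -> q holds at u, so <>((r & q) -> q) is true at v.
      At w: <>((r & q) -> q) requires (r & q) -> q at some successor in {u, x, z}.
        (r & q) -> q holds at u, so <>((r & q) -> q) is true at w.
      At x: <>((r & q) -> q) requires (r & q) -> q at some successor in {u, v, w, y}.
        (r & q) -> q holds at u, so <>((r & q) -> q) is true at x.
  So []<>((r & q) -> q) is true at u.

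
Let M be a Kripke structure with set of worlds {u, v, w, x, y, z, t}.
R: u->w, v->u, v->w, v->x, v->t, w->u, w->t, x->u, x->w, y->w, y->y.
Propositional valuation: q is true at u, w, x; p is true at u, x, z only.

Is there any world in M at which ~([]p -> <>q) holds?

Yes

Let φ = ~([]p -> <>q). Evaluate φ at each world:
  u (successors {w}): φ is false.
  v (successors {u, w, x, t}): φ is false.
  w (successors {u, t}): φ is false.
  x (successors {u, w}): φ is false.
  y (successors {w, y}): φ is false.
  z (successors ∅): φ is true.
  t (successors ∅): φ is true.
Detail at z (witness):
  At z: []p -> <>q is false, so ~([]p -> <>q) is true.
    At z: []p is true, <>q is false, so []p -> <>q is false.
      At z: no accessible worlds, so []p holds vacuously.
      At z: no accessible worlds, so <>q is false.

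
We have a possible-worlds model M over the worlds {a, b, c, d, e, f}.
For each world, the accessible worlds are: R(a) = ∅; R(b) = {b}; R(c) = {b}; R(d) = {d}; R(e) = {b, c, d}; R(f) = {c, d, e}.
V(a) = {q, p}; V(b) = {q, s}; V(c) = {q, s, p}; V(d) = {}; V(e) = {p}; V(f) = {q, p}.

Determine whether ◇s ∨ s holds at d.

At d: ◇s is false, s is false, so ◇s ∨ s is false.
  At d: ◇s requires s at some successor in {d}.
    At d: s is false.
  So ◇s is false at d.

No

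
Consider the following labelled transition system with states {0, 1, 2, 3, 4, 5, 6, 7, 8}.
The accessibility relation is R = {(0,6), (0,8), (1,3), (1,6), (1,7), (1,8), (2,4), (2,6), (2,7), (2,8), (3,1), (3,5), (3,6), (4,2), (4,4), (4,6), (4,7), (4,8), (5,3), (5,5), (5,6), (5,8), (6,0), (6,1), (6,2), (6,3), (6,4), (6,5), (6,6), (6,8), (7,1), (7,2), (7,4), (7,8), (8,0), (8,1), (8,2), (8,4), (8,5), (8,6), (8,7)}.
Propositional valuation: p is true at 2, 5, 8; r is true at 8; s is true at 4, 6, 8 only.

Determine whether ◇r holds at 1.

At 1: ◇r requires r at some successor in {3, 6, 7, 8}.
  r holds at 8, so ◇r is true at 1.

Yes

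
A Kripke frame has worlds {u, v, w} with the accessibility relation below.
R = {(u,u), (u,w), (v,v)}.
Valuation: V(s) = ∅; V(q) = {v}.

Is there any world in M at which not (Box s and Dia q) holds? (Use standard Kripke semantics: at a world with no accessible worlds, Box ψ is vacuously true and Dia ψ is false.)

Let φ = not (Box s and Dia q). Evaluate φ at each world:
  u (successors {u, w}): φ is true.
  v (successors {v}): φ is true.
  w (successors ∅): φ is true.
Detail at u (witness):
  At u: Box s and Dia q is false, so not (Box s and Dia q) is true.
    At u: Box s is false, Dia q is false, so Box s and Dia q is false.
      At u: Box s requires s at every successor {u, w}.
        s fails at u, so Box s is false at u.
      At u: Dia q requires q at some successor in {u, w}.
        At u: q is false.
        At w: q is false.
      So Dia q is false at u.

Yes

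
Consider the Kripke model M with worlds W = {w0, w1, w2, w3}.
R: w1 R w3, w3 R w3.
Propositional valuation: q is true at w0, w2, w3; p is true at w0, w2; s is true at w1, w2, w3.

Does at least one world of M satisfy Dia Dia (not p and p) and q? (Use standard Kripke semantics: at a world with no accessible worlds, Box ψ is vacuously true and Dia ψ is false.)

No

Let φ = Dia Dia (not p and p) and q. Evaluate φ at each world:
  w0 (successors ∅): φ is false.
  w1 (successors {w3}): φ is false.
  w2 (successors ∅): φ is false.
  w3 (successors {w3}): φ is false.
For instance, at w1:
  At w1: Dia Dia (not p and p) is false, q is false, so Dia Dia (not p and p) and q is false.
    At w1: Dia Dia (not p and p) requires Dia (not p and p) at some successor in {w3}.
      At w3: Dia (not p and p) is false.
    So Dia Dia (not p and p) is false at w1.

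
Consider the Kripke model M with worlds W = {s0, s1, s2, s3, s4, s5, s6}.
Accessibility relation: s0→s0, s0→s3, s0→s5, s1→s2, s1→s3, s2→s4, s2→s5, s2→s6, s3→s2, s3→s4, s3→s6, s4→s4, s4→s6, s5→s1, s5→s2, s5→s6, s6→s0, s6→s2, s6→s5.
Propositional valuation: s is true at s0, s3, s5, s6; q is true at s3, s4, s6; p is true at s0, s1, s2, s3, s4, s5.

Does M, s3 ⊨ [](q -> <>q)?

No

At s3: [](q -> <>q) requires q -> <>q at every successor {s2, s4, s6}.
  q -> <>q fails at s6, so [](q -> <>q) is false at s3.
    At s6: q is true, <>q is false, so q -> <>q is false.
      At s6: <>q requires q at some successor in {s0, s2, s5}.
        At s0: q is false.
        At s2: q is false.
        At s5: q is false.
      So <>q is false at s6.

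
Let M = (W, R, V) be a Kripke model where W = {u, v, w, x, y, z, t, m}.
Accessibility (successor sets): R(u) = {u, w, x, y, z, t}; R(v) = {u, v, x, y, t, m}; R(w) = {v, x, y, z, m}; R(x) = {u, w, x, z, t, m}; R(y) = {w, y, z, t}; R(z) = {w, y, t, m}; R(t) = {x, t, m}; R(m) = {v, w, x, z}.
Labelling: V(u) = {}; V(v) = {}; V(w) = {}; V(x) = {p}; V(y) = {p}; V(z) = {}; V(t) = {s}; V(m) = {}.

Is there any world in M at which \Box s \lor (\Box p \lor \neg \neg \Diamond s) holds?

Let φ = \Box s \lor (\Box p \lor \neg \neg \Diamond s). Evaluate φ at each world:
  u (successors {u, w, x, y, z, t}): φ is true.
  v (successors {u, v, x, y, t, m}): φ is true.
  w (successors {v, x, y, z, m}): φ is false.
  x (successors {u, w, x, z, t, m}): φ is true.
  y (successors {w, y, z, t}): φ is true.
  z (successors {w, y, t, m}): φ is true.
  t (successors {x, t, m}): φ is true.
  m (successors {v, w, x, z}): φ is false.
Detail at u (witness):
  At u: \Box s is false, \Box p \lor \neg \neg \Diamond s is true, so \Box s \lor (\Box p \lor \neg \neg \Diamond s) is true.
    At u: \Box s requires s at every successor {u, w, x, y, z, t}.
      s fails at u, so \Box s is false at u.
    At u: \Box p is false, \neg \neg \Diamond s is true, so \Box p \lor \neg \neg \Diamond s is true.
      At u: \Box p requires p at every successor {u, w, x, y, z, t}.
        p fails at u, so \Box p is false at u.
      At u: \neg \Diamond s is false, so \neg \neg \Diamond s is true.

Yes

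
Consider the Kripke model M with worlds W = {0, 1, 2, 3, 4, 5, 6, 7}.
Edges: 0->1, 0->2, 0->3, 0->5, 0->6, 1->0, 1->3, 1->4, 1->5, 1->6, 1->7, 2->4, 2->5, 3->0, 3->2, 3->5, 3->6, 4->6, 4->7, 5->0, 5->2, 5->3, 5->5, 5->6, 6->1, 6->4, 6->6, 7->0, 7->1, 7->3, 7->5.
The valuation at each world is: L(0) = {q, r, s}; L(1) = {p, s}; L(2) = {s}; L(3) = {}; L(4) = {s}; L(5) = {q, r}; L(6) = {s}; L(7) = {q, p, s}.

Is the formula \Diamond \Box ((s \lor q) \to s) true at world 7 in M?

Recall that \Box ψ holds at a world iff ψ holds at every accessible world, and \Diamond ψ holds iff ψ holds at some accessible world.
At 7: \Diamond \Box ((s \lor q) \to s) requires \Box ((s \lor q) \to s) at some successor in {0, 1, 3, 5}.
  At 0: \Box ((s \lor q) \to s) is false.
  At 1: \Box ((s \lor q) \to s) is false.
  At 3: \Box ((s \lor q) \to s) is false.
  At 5: \Box ((s \lor q) \to s) is false.
So \Diamond \Box ((s \lor q) \to s) is false at 7.

No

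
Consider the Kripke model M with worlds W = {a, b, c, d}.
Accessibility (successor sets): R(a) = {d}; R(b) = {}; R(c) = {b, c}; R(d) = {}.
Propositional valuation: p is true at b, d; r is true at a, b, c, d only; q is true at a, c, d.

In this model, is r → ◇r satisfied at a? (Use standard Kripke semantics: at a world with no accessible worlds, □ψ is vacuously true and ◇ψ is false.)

At a: r is true, ◇r is true, so r → ◇r is true.
  At a: ◇r requires r at some successor in {d}.
    r holds at d, so ◇r is true at a.

Yes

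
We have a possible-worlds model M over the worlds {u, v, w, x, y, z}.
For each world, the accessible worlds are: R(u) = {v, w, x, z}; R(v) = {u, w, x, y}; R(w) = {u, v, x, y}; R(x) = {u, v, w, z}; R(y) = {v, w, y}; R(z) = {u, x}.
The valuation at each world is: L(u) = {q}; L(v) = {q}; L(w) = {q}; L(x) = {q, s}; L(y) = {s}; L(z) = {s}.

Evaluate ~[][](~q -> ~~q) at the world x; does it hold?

Yes

At x: [][](~q -> ~~q) is false, so ~[][](~q -> ~~q) is true.
  At x: [][](~q -> ~~q) requires [](~q -> ~~q) at every successor {u, v, w, z}.
    [](~q -> ~~q) fails at u, so [][](~q -> ~~q) is false at x.
      At u: [](~q -> ~~q) requires ~q -> ~~q at every successor {v, w, x, z}.
        ~q -> ~~q fails at z, so [](~q -> ~~q) is false at u.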